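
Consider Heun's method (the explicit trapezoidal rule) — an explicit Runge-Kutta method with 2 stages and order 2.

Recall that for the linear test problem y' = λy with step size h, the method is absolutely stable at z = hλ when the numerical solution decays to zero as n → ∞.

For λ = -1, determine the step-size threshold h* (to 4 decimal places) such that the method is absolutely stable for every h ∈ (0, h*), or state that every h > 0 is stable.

On y'=λy, z=hλ:
  order 2, 2-stage ⇒ R(z)=1+z+z^2/2
  (e.g. R(-1.09)=0.50405, |R|=0.50405)

Find x<0 with |R(x)|<1.
x=-1.09: |R|=0.5040
|R(-1.66)|=0.7178 |R(-1.5)|=0.6250 |R(-0.65)|=0.5613
Bisect:
  x_lo=-2.3731 |R|=1.4426  x_hi=-0.0565 |R|=0.9450
  mid=-1.21481 |R|=0.52307 →hi
  mid=-1.79393 |R|=0.81517 →hi
  mid=-2.08350 |R|=1.08698 →lo
  mid=-1.93872 |R|=0.94059 →hi
  mid=-2.01111 |R|=1.01117 →lo
  mid=-1.97491 |R|=0.97523 →hi
  mid=-1.99301 |R|=0.99303 →hi
  ...
  [-2.00008,-1.99994] ⇒ x*=-2.0000
So |R|<1 on (-2.0000, 0).

(-2.0000,0); λ=-1 ⇒ h* = 2.0000.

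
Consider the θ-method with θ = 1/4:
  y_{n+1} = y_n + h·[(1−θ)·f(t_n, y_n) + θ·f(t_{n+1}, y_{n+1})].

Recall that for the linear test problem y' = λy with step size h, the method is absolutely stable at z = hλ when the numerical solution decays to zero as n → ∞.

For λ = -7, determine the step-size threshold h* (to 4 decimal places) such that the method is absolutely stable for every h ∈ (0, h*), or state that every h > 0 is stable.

With y'=λy (z=hλ):
  y_{n+1} = y_n + z·[3/4·y_n + 1/4·y_{n+1}] ⇒ (1 − 1/4z)y_{n+1} = (1 + 3/4z)y_n
  R(z) = (1 + 3/4z)/(1 − 1/4z).

Boundary: |R(x)|=1, x<0.
x=-0.9: |R|=0.2653
R=−1: 1+3/4x = −1+1/4x ⇒ -1/2x=2 ⇒ x=2/(-1/2)=-4.0000
Confirm numerically:
  x=-3.014: |R|=0.71885 <1
  x=-2.657: |R|=0.59651 <1
  x=-1.897: |R|=0.28676 <1
  x=-4.398: |R|=1.09478 >1
  x=-4.040: |R|=1.00995 >1
So |R|<1 on (-4.0000, 0).

(-4.0000,0); λ=-7 ⇒ h* = (4)/7 = 0.5714.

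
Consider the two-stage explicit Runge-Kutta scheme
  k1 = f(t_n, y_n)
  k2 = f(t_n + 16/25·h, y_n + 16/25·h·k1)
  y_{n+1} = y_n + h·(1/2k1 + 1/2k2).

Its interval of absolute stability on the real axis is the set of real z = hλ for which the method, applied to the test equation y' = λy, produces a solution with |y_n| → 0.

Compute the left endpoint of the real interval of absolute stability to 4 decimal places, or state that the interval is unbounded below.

z* = -3.1250.

On y'=λy, z=hλ:
  k1=λy_n ⇒ h·k1=z·y_n;  k2=λ(1+16/25z)y_n ⇒ h·k2=z(1+16/25z)y_n
  y_{n+1}/y_n = 1 + 1/2z + 1/2z(1+16/25z) = 1 + z + 8/25z²
  Hence R(z) = 1 + z + 8/25z².

Boundary: |R(x)|=1, x<0.
x=-1.26: |R|=0.2480
R=1: x+8/25x²=0 ⇒ x=−25/8=-3.1250; min R=1−1/(4·8/25)=0.2188>−1
Confirm numerically:
  x=-2.833: |R|=0.73528 <1
  x=-2.499: |R|=0.49940 <1
  x=-1.391: |R|=0.22816 <1
  x=-3.514: |R|=1.43742 >1
  x=-3.419: |R|=1.32166 >1
  x=-3.312: |R|=1.19819 >1
Stable set (-3.1250, 0).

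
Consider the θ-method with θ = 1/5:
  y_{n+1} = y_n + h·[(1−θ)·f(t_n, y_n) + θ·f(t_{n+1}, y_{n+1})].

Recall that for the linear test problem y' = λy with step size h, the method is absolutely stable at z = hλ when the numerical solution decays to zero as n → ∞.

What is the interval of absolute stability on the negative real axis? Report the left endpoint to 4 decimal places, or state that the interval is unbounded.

z∈(-3.3333,0).

With y'=λy (z=hλ):
  y_{n+1} = y_n + z·[4/5·y_n + 1/5·y_{n+1}] ⇒ (1 − 1/5z)y_{n+1} = (1 + 4/5z)y_n
  Hence R(z) = (1 + 4/5z)/(1 − 1/5z).

Boundary: |R(x)|=1, x<0.
x=-0.46: |R|=0.5788
R=−1: 1+4/5x = −1+1/5x ⇒ -3/5x=2 ⇒ x=2/(-3/5)=-3.3333
Confirm numerically:
  x=-3.166: |R|=0.93853 <1
  x=-2.086: |R|=0.47192 <1
  x=-1.880: |R|=0.36628 <1
  x=-3.707: |R|=1.12875 >1
  x=-3.648: |R|=1.10916 >1
  x=-3.391: |R|=1.02062 >1
Stable set (-3.3333, 0).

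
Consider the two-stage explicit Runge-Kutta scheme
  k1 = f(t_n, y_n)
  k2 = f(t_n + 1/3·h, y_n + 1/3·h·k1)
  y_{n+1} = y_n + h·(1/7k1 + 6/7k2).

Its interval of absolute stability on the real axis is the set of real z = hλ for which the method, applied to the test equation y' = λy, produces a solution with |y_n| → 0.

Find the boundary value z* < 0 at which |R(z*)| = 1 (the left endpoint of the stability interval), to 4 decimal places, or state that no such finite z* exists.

z* = -3.5000.

Test eqn y'=λy, z=hλ:
  k1=λy_n ⇒ h·k1=z·y_n;  k2=λ(1+1/3z)y_n ⇒ h·k2=z(1+1/3z)y_n
  y_{n+1}/y_n = 1 + 1/7z + 6/7z(1+1/3z) = 1 + z + 2/7z²
  ⇒ R(z) = 1 + z + 2/7z².

Solve |R(x)|<1 on ℝ⁻.
x=-0.33: |R|=0.7011
R=1: x+2/7x²=0 ⇒ x=−7/2=-3.5000; min R=1−1/(4·2/7)=0.1250>−1
Confirm numerically:
  x=-2.826: |R|=0.45579 <1
  x=-2.423: |R|=0.25441 <1
  x=-1.776: |R|=0.12519 <1
  x=-1.486: |R|=0.14491 <1
  x=-4.054: |R|=1.64169 >1
  x=-3.973: |R|=1.53692 >1
  x=-3.851: |R|=1.38620 >1
So |R|<1 on (-3.5000, 0).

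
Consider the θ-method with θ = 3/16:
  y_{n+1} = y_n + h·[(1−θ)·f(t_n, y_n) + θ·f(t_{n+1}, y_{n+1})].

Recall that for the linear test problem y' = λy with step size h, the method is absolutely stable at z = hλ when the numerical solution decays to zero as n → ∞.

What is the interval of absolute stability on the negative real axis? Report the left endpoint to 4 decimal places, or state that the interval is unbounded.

On y'=λy, z=hλ:
  y_{n+1} = y_n + z·[13/16·y_n + 3/16·y_{n+1}] ⇒ (1 − 3/16z)y_{n+1} = (1 + 13/16z)y_n
  so R(z) = (1 + 13/16z)/(1 − 3/16z).

Boundary: |R(x)|=1, x<0.
x=-1.61: |R|=0.2367
R=−1: 1+13/16x = −1+3/16x ⇒ -5/8x=2 ⇒ x=2/(-5/8)=-3.2000
Confirm numerically:
  x=-2.150: |R|=0.53229 <1
  x=-1.631: |R|=0.24903 <1
  x=-1.588: |R|=0.22366 <1
  x=-3.752: |R|=1.20252 >1
  x=-3.748: |R|=1.20115 >1
  x=-3.694: |R|=1.18241 >1
Stable set (-3.2000, 0).

(-3.2000, 0).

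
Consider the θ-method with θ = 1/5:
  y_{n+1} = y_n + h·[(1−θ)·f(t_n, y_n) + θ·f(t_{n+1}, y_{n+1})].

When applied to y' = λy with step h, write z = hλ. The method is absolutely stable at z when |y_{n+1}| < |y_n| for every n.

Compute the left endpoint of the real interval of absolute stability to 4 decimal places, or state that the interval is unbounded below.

left endpoint -3.3333.

With y'=λy (z=hλ):
  y_{n+1} = y_n + z·[4/5·y_n + 1/5·y_{n+1}] ⇒ (1 − 1/5z)y_{n+1} = (1 + 4/5z)y_n
  R(z) = (1 + 4/5z)/(1 − 1/5z).

Solve |R(x)|<1 on ℝ⁻.
x=-0.83: |R|=0.2882
R=−1: 1+4/5x = −1+1/5x ⇒ -3/5x=2 ⇒ x=2/(-3/5)=-3.3333
Confirm numerically:
  x=-3.118: |R|=0.92042 <1
  x=-2.572: |R|=0.69836 <1
  x=-2.186: |R|=0.52101 <1
  x=-1.575: |R|=0.19772 <1
  x=-3.835: |R|=1.17035 >1
  x=-3.365: |R|=1.01136 >1
Interval (-3.3333, 0).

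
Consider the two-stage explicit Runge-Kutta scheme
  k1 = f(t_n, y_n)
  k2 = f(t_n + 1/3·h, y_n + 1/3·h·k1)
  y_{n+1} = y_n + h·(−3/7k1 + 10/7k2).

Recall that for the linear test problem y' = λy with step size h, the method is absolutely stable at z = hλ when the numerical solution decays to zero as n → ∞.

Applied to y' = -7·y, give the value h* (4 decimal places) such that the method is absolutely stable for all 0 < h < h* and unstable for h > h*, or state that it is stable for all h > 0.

(-2.1000,0); λ=-7 ⇒ h* = (21/10)/7 = 0.3000.

Set f=λy, z=hλ:
  k1=λy_n ⇒ h·k1=z·y_n;  k2=λ(1+1/3z)y_n ⇒ h·k2=z(1+1/3z)y_n
  y_{n+1}/y_n = 1 − 3/7z + 10/7z(1+1/3z) = 1 + z + 10/21z²
  so R(z) = 1 + z + 10/21z².

Boundary: |R(x)|=1, x<0.
x=-1.65: |R|=0.6464
R=1: x+10/21x²=0 ⇒ x=−21/10=-2.1000; min R=1−1/(4·10/21)=0.4750>−1
Confirm numerically:
  x=-2.058: |R|=0.95884 <1
  x=-2.027: |R|=0.92954 <1
  x=-1.657: |R|=0.65045 <1
  x=-1.514: |R|=0.57752 <1
  x=-2.549: |R|=1.54500 >1
  x=-2.319: |R|=1.24184 >1
So |R|<1 on (-2.1000, 0).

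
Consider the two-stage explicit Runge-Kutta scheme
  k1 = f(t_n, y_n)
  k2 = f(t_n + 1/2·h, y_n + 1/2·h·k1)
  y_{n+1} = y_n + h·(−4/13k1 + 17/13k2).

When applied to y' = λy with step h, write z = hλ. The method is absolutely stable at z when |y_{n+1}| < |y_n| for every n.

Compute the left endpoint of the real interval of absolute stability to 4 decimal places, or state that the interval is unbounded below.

z* = -1.5294.

With y'=λy (z=hλ):
  k1=λy_n ⇒ h·k1=z·y_n;  k2=λ(1+1/2z)y_n ⇒ h·k2=z(1+1/2z)y_n
  y_{n+1}/y_n = 1 − 4/13z + 17/13z(1+1/2z) = 1 + z + 17/26z²
  ⇒ R(z) = 1 + z + 17/26z².

Need |R(x)|<1, x<0.
x=-1.23: |R|=0.7592
R=1: x+17/26x²=0 ⇒ x=−26/17=-1.5294; min R=1−1/(4·17/26)=0.6176>−1
Confirm numerically:
  x=-0.770: |R|=0.61767 <1
  x=-0.719: |R|=0.61901 <1
  x=-0.667: |R|=0.62389 <1
  x=-2.128: |R|=1.83287 >1
  x=-1.905: |R|=1.46782 >1
  x=-1.626: |R|=1.10269 >1
Interval (-1.5294, 0).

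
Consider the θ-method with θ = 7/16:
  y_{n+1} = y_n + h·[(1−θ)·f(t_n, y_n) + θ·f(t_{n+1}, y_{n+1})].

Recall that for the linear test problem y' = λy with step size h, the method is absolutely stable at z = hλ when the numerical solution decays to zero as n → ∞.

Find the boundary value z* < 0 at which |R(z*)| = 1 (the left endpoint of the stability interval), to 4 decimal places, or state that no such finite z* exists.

left endpoint -16.0000.

Set f=λy, z=hλ:
  y_{n+1} = y_n + z·[9/16·y_n + 7/16·y_{n+1}] ⇒ (1 − 7/16z)y_{n+1} = (1 + 9/16z)y_n
  R(z) = (1 + 9/16z)/(1 − 7/16z).

Need |R(x)|<1, x<0.
x=-0.68: |R|=0.4759
R=−1: 1+9/16x = −1+7/16x ⇒ -1/8x=2 ⇒ x=2/(-1/8)=-16.0000
Confirm numerically:
  x=-13.008: |R|=0.94410 <1
  x=-9.710: |R|=0.85018 <1
  x=-7.188: |R|=0.73424 <1
  x=-16.513: |R|=1.00780 >1
  x=-16.353: |R|=1.00541 >1
Interval (-16.0000, 0).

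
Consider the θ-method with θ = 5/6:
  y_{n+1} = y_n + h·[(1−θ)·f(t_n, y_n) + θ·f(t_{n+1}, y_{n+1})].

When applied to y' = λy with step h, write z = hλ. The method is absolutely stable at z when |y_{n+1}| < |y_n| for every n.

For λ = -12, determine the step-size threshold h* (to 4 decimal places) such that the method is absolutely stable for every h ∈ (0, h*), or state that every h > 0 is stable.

interval (−∞, 0). Any h>0 works for λ=-12.

With y'=λy (z=hλ):
  y_{n+1} = y_n + z·[1/6·y_n + 5/6·y_{n+1}] ⇒ (1 − 5/6z)y_{n+1} = (1 + 1/6z)y_n
  Hence R(z) = (1 + 1/6z)/(1 − 5/6z).

Find x<0 with |R(x)|<1.
x=-0.37: |R|=0.7172
x=-2: |R|=0.2500
x=-10: |R|=0.0714
x=-100: |R|=0.1858
θ=5/6≥1/2 ⇒ |1+1/6x|<|1−5/6x| ∀x<0 ⇒ stable on all of ℝ⁻.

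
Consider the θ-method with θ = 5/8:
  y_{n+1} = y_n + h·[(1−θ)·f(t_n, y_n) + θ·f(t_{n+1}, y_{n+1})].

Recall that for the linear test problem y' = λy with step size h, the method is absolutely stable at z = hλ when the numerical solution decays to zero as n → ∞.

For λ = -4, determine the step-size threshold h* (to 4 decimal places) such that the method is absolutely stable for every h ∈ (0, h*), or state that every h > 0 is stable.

With y'=λy (z=hλ):
  y_{n+1} = y_n + z·[3/8·y_n + 5/8·y_{n+1}] ⇒ (1 − 5/8z)y_{n+1} = (1 + 3/8z)y_n
  so R(z) = (1 + 3/8z)/(1 − 5/8z).

Need |R(x)|<1, x<0.
x=-0.31: |R|=0.7403
x=-2: |R|=0.1111
x=-10: |R|=0.3793
x=-100: |R|=0.5748
θ=5/8≥1/2 ⇒ |1+3/8x|<|1−5/8x| ∀x<0 ⇒ stable on all of ℝ⁻.

(−∞, 0) — no finite endpoint. Any h>0 works for λ=-4.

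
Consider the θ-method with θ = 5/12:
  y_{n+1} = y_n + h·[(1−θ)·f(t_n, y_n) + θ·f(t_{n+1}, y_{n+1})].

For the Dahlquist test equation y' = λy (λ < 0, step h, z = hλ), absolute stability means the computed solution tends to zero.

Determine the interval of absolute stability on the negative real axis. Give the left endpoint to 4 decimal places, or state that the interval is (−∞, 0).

Set f=λy, z=hλ:
  y_{n+1} = y_n + z·[7/12·y_n + 5/12·y_{n+1}] ⇒ (1 − 5/12z)y_{n+1} = (1 + 7/12z)y_n
  R(z) = (1 + 7/12z)/(1 − 5/12z).

Find x<0 with |R(x)|<1.
x=-0.36: |R|=0.6870
R=−1: 1+7/12x = −1+5/12x ⇒ -1/6x=2 ⇒ x=2/(-1/6)=-12.0000
Confirm numerically:
  x=-11.754: |R|=0.99305 <1
  x=-11.744: |R|=0.99276 <1
  x=-11.328: |R|=0.98042 <1
  x=-9.184: |R|=0.90276 <1
  x=-12.569: |R|=1.01520 >1
  x=-12.192: |R|=1.00526 >1
  x=-12.048: |R|=1.00133 >1
So |R|<1 on (-12.0000, 0).

z∈(-12.0000,0).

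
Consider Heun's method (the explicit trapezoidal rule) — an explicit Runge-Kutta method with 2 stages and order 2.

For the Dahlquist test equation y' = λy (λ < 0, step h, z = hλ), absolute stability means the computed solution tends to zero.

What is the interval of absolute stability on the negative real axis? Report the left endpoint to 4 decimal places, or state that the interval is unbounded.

z∈(-2.0000,0).

Set f=λy, z=hλ:
  order 2, 2-stage ⇒ R(z)=1+z+z^2/2
  (e.g. R(-0.5)=0.62500, |R|=0.62500)

Boundary: |R(x)|=1, x<0.
x=-0.5: |R|=0.6250
|R(-1.69)|=0.7380 |R(-0.95)|=0.5012 |R(-0.92)|=0.5032
Bisect:
  x_lo=-2.7070 |R|=1.9569  x_hi=-0.3016 |R|=0.7439
  mid=-1.50432 |R|=0.62717 →hi
  mid=-2.10566 |R|=1.11125 →lo
  mid=-1.80499 |R|=0.82400 →hi
  mid=-1.95533 |R|=0.95632 →hi
  mid=-2.03049 |R|=1.03096 →lo
  mid=-1.99291 |R|=0.99294 →hi
  mid=-2.01170 |R|=1.01177 →lo
  ...
  [-2.00010,-1.99996] ⇒ x*=-2.0000
Interval (-2.0000, 0).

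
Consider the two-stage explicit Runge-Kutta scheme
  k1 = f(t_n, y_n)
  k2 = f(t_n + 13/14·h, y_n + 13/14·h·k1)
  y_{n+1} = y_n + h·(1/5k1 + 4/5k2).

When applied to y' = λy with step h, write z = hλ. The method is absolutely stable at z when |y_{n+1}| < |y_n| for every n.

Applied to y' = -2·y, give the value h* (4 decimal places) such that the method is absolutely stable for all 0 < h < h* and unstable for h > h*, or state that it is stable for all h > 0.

With y'=λy (z=hλ):
  k1=λy_n ⇒ h·k1=z·y_n;  k2=λ(1+13/14z)y_n ⇒ h·k2=z(1+13/14z)y_n
  y_{n+1}/y_n = 1 + 1/5z + 4/5z(1+13/14z) = 1 + z + 26/35z²
  R(z) = 1 + z + 26/35z².

Need |R(x)|<1, x<0.
x=-0.33: |R|=0.7509
R=1: x+26/35x²=0 ⇒ x=−35/26=-1.3462; min R=1−1/(4·26/35)=0.6635>−1
Confirm numerically:
  x=-1.283: |R|=0.93981 <1
  x=-1.262: |R|=0.92111 <1
  x=-1.192: |R|=0.86350 <1
  x=-0.687: |R|=0.66361 <1
  x=-1.819: |R|=1.63894 >1
  x=-1.674: |R|=1.40769 >1
  x=-1.643: |R|=1.36230 >1
Stable set (-1.3462, 0).

(-1.3462,0); λ=-2 ⇒ h* = (35/26)/2 = 0.6731.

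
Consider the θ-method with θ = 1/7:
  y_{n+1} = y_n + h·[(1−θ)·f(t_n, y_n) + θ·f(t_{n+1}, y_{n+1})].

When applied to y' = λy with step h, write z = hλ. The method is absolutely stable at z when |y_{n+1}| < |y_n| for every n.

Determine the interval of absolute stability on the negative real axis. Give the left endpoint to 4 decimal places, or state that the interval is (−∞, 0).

z∈(-2.8000,0).

Set f=λy, z=hλ:
  y_{n+1} = y_n + z·[6/7·y_n + 1/7·y_{n+1}] ⇒ (1 − 1/7z)y_{n+1} = (1 + 6/7z)y_n
  so R(z) = (1 + 6/7z)/(1 − 1/7z).

Need |R(x)|<1, x<0.
x=-1.13: |R|=0.0271
R=−1: 1+6/7x = −1+1/7x ⇒ -5/7x=2 ⇒ x=2/(-5/7)=-2.8000
Confirm numerically:
  x=-2.055: |R|=0.58863 <1
  x=-1.352: |R|=0.13314 <1
  x=-1.167: |R|=0.00024 <1
  x=-3.167: |R|=1.18049 >1
  x=-3.070: |R|=1.13406 >1
Interval (-2.8000, 0).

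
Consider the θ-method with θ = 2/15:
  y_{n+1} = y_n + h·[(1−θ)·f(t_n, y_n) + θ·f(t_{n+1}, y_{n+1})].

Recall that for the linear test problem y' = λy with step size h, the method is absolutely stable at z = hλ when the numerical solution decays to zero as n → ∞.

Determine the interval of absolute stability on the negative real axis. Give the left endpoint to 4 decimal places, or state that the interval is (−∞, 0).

On y'=λy, z=hλ:
  y_{n+1} = y_n + z·[13/15·y_n + 2/15·y_{n+1}] ⇒ (1 − 2/15z)y_{n+1} = (1 + 13/15z)y_n
  so R(z) = (1 + 13/15z)/(1 − 2/15z).

Solve |R(x)|<1 on ℝ⁻.
x=-1.09: |R|=0.0483
R=−1: 1+13/15x = −1+2/15x ⇒ -11/15x=2 ⇒ x=2/(-11/15)=-2.7273
Confirm numerically:
  x=-1.918: |R|=0.52739 <1
  x=-1.403: |R|=0.18190 <1
  x=-1.298: |R|=0.10650 <1
  x=-1.116: |R|=0.02855 <1
  x=-3.181: |R|=1.23364 >1
  x=-3.163: |R|=1.22475 >1
  x=-2.957: |R|=1.12083 >1
Stable set (-2.7273, 0).

z∈(-2.7273,0).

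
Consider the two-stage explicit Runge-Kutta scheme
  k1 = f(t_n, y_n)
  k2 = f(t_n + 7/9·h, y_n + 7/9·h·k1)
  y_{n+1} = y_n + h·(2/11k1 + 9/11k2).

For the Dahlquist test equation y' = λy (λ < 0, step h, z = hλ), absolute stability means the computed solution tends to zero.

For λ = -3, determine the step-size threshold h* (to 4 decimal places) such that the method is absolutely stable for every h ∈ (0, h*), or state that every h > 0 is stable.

Set f=λy, z=hλ:
  k1=λy_n ⇒ h·k1=z·y_n;  k2=λ(1+7/9z)y_n ⇒ h·k2=z(1+7/9z)y_n
  y_{n+1}/y_n = 1 + 2/11z + 9/11z(1+7/9z) = 1 + z + 7/11z²
  ⇒ R(z) = 1 + z + 7/11z².

Solve |R(x)|<1 on ℝ⁻.
x=-1.13: |R|=0.6826
R=1: x+7/11x²=0 ⇒ x=−11/7=-1.5714; min R=1−1/(4·7/11)=0.6071>−1
Confirm numerically:
  x=-1.244: |R|=0.74080 <1
  x=-0.912: |R|=0.61729 <1
  x=-0.840: |R|=0.60902 <1
  x=-2.047: |R|=1.61950 >1
  x=-1.804: |R|=1.26699 >1
So |R|<1 on (-1.5714, 0).

(-1.5714,0); λ=-3 ⇒ h* = (11/7)/3 = 0.5238.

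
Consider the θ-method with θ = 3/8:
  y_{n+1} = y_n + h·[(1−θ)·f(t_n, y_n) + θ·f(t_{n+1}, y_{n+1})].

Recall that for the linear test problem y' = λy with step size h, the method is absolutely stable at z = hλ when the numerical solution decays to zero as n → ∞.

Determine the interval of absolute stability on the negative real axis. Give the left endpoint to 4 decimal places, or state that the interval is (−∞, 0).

On y'=λy, z=hλ:
  y_{n+1} = y_n + z·[5/8·y_n + 3/8·y_{n+1}] ⇒ (1 − 3/8z)y_{n+1} = (1 + 5/8z)y_n
  R(z) = (1 + 5/8z)/(1 − 3/8z).

Boundary: |R(x)|=1, x<0.
x=-1.37: |R|=0.0950
R=−1: 1+5/8x = −1+3/8x ⇒ -1/4x=2 ⇒ x=2/(-1/4)=-8.0000
Confirm numerically:
  x=-7.005: |R|=0.93141 <1
  x=-6.638: |R|=0.90241 <1
  x=-6.267: |R|=0.87068 <1
  x=-8.551: |R|=1.03275 >1
  x=-8.302: |R|=1.01836 >1
  x=-8.289: |R|=1.01759 >1
Stable set (-8.0000, 0).

(-8.0000, 0).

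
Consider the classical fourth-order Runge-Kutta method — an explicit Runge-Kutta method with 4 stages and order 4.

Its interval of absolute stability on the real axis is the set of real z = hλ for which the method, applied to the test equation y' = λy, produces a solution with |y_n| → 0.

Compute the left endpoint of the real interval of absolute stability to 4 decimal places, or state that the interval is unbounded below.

Set f=λy, z=hλ:
  order 4, 4-stage ⇒ R(z)=1+z+z^2/2+z^3/6+z^4/24
  (e.g. R(-1.48)=0.27481, |R|=0.27481)

Find x<0 with |R(x)|<1.
x=-1.48: |R|=0.2748
|R(-1.25)|=0.3075 |R(-1.19)|=0.3207 |R(-1.01)|=0.3717
Bisect:
  x_lo=-3.1051 |R|=1.5993  x_hi=-0.2849 |R|=0.7521
  mid=-1.69501 |R|=0.27381 →hi
  mid=-2.40004 |R|=0.55843 →hi
  mid=-2.75256 |R|=0.95176 →hi
  mid=-2.92882 |R|=1.23885 →lo
  mid=-2.84069 |R|=1.08678 →lo
  mid=-2.79662 |R|=1.01722 →lo
  mid=-2.77459 |R|=0.98398 →hi
  mid=-2.78561 |R|=1.00047 →lo
  mid=-2.78010 |R|=0.99220 →hi
  ...
  [-2.78544,-2.78526] ⇒ x*=-2.7853
Interval (-2.7853, 0).

left endpoint -2.7853.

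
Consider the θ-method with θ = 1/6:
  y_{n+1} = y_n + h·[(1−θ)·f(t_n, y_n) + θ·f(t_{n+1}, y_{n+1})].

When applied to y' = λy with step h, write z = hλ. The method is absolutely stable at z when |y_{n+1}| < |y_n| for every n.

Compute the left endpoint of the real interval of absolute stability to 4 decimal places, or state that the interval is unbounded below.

On y'=λy, z=hλ:
  y_{n+1} = y_n + z·[5/6·y_n + 1/6·y_{n+1}] ⇒ (1 − 1/6z)y_{n+1} = (1 + 5/6z)y_n
  so R(z) = (1 + 5/6z)/(1 − 1/6z).

Find x<0 with |R(x)|<1.
x=-0.36: |R|=0.6604
R=−1: 1+5/6x = −1+1/6x ⇒ -2/3x=2 ⇒ x=2/(-2/3)=-3.0000
Confirm numerically:
  x=-2.547: |R|=0.78800 <1
  x=-2.320: |R|=0.67308 <1
  x=-2.025: |R|=0.51402 <1
  x=-1.788: |R|=0.37750 <1
  x=-3.313: |R|=1.13444 >1
  x=-3.193: |R|=1.08398 >1
Stable set (-3.0000, 0).

left endpoint -3.0000.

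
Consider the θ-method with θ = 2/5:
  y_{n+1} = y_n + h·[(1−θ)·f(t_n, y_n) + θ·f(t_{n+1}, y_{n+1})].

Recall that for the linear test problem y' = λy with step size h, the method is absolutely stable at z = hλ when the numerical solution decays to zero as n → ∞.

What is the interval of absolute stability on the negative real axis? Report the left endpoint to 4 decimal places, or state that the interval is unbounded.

(-10.0000, 0).

Test eqn y'=λy, z=hλ:
  y_{n+1} = y_n + z·[3/5·y_n + 2/5·y_{n+1}] ⇒ (1 − 2/5z)y_{n+1} = (1 + 3/5z)y_n
  R(z) = (1 + 3/5z)/(1 − 2/5z).

Need |R(x)|<1, x<0.
x=-0.58: |R|=0.5292
R=−1: 1+3/5x = −1+2/5x ⇒ -1/5x=2 ⇒ x=2/(-1/5)=-10.0000
Confirm numerically:
  x=-7.550: |R|=0.87811 <1
  x=-6.980: |R|=0.84072 <1
  x=-6.415: |R|=0.79893 <1
  x=-6.041: |R|=0.76824 <1
  x=-10.297: |R|=1.01160 >1
  x=-10.212: |R|=1.00834 >1
  x=-10.182: |R|=1.00718 >1
So |R|<1 on (-10.0000, 0).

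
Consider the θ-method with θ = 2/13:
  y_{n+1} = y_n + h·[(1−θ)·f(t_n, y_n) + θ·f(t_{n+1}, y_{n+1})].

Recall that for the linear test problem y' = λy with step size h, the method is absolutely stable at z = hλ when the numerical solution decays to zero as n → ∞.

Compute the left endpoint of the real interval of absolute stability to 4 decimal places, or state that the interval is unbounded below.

Test eqn y'=λy, z=hλ:
  y_{n+1} = y_n + z·[11/13·y_n + 2/13·y_{n+1}] ⇒ (1 − 2/13z)y_{n+1} = (1 + 11/13z)y_n
  R(z) = (1 + 11/13z)/(1 − 2/13z).

Boundary: |R(x)|=1, x<0.
x=-0.57: |R|=0.4760
R=−1: 1+11/13x = −1+2/13x ⇒ -9/13x=2 ⇒ x=2/(-9/13)=-2.8889
Confirm numerically:
  x=-2.853: |R|=0.98273 <1
  x=-2.692: |R|=0.90361 <1
  x=-1.929: |R|=0.48754 <1
  x=-3.057: |R|=1.07916 >1
  x=-2.967: |R|=1.03713 >1
So |R|<1 on (-2.8889, 0).

z* = -2.8889.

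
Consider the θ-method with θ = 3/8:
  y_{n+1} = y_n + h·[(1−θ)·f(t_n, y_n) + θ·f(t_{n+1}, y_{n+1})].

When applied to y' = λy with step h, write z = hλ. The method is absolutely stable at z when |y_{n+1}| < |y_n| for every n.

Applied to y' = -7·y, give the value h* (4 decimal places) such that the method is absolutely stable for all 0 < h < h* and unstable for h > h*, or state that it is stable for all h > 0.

(-8.0000,0); λ=-7 ⇒ h* = (8)/7 = 1.1429.

Test eqn y'=λy, z=hλ:
  y_{n+1} = y_n + z·[5/8·y_n + 3/8·y_{n+1}] ⇒ (1 − 3/8z)y_{n+1} = (1 + 5/8z)y_n
  Hence R(z) = (1 + 5/8z)/(1 − 3/8z).

Boundary: |R(x)|=1, x<0.
x=-0.34: |R|=0.6984
R=−1: 1+5/8x = −1+3/8x ⇒ -1/4x=2 ⇒ x=2/(-1/4)=-8.0000
Confirm numerically:
  x=-6.111: |R|=0.85653 <1
  x=-5.842: |R|=0.83092 <1
  x=-5.793: |R|=0.82608 <1
  x=-4.208: |R|=0.63227 <1
  x=-8.545: |R|=1.03241 >1
  x=-8.522: |R|=1.03110 >1
Interval (-8.0000, 0).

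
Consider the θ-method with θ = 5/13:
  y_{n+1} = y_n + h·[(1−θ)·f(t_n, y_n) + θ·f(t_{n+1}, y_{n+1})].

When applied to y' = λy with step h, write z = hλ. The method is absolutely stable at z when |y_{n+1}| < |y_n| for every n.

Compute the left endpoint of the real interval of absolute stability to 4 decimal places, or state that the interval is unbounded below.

z* = -8.6667.

With y'=λy (z=hλ):
  y_{n+1} = y_n + z·[8/13·y_n + 5/13·y_{n+1}] ⇒ (1 − 5/13z)y_{n+1} = (1 + 8/13z)y_n
  R(z) = (1 + 8/13z)/(1 − 5/13z).

Boundary: |R(x)|=1, x<0.
x=-0.64: |R|=0.4864
R=−1: 1+8/13x = −1+5/13x ⇒ -3/13x=2 ⇒ x=2/(-3/13)=-8.6667
Confirm numerically:
  x=-7.159: |R|=0.90731 <1
  x=-6.451: |R|=0.85312 <1
  x=-5.621: |R|=0.77772 <1
  x=-3.492: |R|=0.49035 <1
  x=-9.255: |R|=1.02978 >1
  x=-9.061: |R|=1.02029 >1
Stable set (-8.6667, 0).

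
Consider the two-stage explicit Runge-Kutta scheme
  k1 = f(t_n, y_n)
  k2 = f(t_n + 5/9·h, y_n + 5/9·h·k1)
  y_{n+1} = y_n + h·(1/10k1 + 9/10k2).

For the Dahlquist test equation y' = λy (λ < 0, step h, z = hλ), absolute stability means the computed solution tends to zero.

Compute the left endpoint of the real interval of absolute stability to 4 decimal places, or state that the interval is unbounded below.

Set f=λy, z=hλ:
  k1=λy_n ⇒ h·k1=z·y_n;  k2=λ(1+5/9z)y_n ⇒ h·k2=z(1+5/9z)y_n
  y_{n+1}/y_n = 1 + 1/10z + 9/10z(1+5/9z) = 1 + z + 1/2z²
  Hence R(z) = 1 + z + 1/2z².

Find x<0 with |R(x)|<1.
x=-1.3: |R|=0.5450
R=1: x+1/2x²=0 ⇒ x=−2=-2.0000; min R=1−1/(4·1/2)=0.5000>−1
Confirm numerically:
  x=-1.524: |R|=0.63729 <1
  x=-1.276: |R|=0.53809 <1
  x=-1.069: |R|=0.50238 <1
  x=-2.465: |R|=1.57311 >1
  x=-2.353: |R|=1.41530 >1
Stable set (-2.0000, 0).

left endpoint -2.0000.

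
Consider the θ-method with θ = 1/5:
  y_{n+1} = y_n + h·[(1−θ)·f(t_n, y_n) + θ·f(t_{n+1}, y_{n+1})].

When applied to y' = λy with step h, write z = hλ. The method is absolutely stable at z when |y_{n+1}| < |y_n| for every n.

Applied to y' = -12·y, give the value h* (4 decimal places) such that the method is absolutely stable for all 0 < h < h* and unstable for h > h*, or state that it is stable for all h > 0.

(-3.3333,0); λ=-12 ⇒ h* = (10/3)/12 = 0.2778.

Set f=λy, z=hλ:
  y_{n+1} = y_n + z·[4/5·y_n + 1/5·y_{n+1}] ⇒ (1 − 1/5z)y_{n+1} = (1 + 4/5z)y_n
  R(z) = (1 + 4/5z)/(1 − 1/5z).

Boundary: |R(x)|=1, x<0.
x=-0.82: |R|=0.2955
R=−1: 1+4/5x = −1+1/5x ⇒ -3/5x=2 ⇒ x=2/(-3/5)=-3.3333
Confirm numerically:
  x=-2.880: |R|=0.82741 <1
  x=-2.831: |R|=0.80756 <1
  x=-1.824: |R|=0.33646 <1
  x=-3.641: |R|=1.10682 >1
  x=-3.516: |R|=1.06435 >1
Interval (-3.3333, 0).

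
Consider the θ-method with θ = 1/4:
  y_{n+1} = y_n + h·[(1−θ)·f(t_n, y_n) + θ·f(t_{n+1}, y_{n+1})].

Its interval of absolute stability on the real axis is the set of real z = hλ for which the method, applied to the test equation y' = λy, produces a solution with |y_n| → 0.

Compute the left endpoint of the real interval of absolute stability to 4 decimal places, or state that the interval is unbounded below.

left endpoint -4.0000.

With y'=λy (z=hλ):
  y_{n+1} = y_n + z·[3/4·y_n + 1/4·y_{n+1}] ⇒ (1 − 1/4z)y_{n+1} = (1 + 3/4z)y_n
  Hence R(z) = (1 + 3/4z)/(1 − 1/4z).

Boundary: |R(x)|=1, x<0.
x=-0.79: |R|=0.3403
R=−1: 1+3/4x = −1+1/4x ⇒ -1/2x=2 ⇒ x=2/(-1/2)=-4.0000
Confirm numerically:
  x=-3.388: |R|=0.83433 <1
  x=-3.046: |R|=0.72921 <1
  x=-2.319: |R|=0.46795 <1
  x=-1.745: |R|=0.21497 <1
  x=-4.357: |R|=1.08544 >1
  x=-4.161: |R|=1.03946 >1
Interval (-4.0000, 0).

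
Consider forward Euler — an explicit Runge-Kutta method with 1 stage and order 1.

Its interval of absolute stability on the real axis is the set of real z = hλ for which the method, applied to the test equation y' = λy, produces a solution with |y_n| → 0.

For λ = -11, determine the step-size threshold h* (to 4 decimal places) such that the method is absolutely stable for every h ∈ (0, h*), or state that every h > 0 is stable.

(-2.0000,0); λ=-11 ⇒ h* = 0.1818.

Test eqn y'=λy, z=hλ:
  order 1, 1-stage ⇒ R(z)=1+z
  (e.g. R(-0.62)=0.38000, |R|=0.38000)

Find x<0 with |R(x)|<1.
x=-0.62: |R|=0.3800
|R(-2.09)|=1.0900 |R(-1.59)|=0.5900 |R(-0.76)|=0.2400
Bisect:
  x_lo=-2.5291 |R|=1.5291  x_hi=-0.0899 |R|=0.9101
  mid=-1.30952 |R|=0.30952 →hi
  mid=-1.91933 |R|=0.91933 →hi
  mid=-2.22423 |R|=1.22423 →lo
  mid=-2.07178 |R|=1.07178 →lo
  mid=-1.99556 |R|=0.99556 →hi
  mid=-2.03367 |R|=1.03367 →lo
  mid=-2.01461 |R|=1.01461 →lo
  mid=-2.00508 |R|=1.00508 →lo
  mid=-2.00032 |R|=1.00032 →lo
  mid=-1.99794 |R|=0.99794 →hi
  ...
  [-2.00002,-1.99987] ⇒ x*=-2.0000
So |R|<1 on (-2.0000, 0).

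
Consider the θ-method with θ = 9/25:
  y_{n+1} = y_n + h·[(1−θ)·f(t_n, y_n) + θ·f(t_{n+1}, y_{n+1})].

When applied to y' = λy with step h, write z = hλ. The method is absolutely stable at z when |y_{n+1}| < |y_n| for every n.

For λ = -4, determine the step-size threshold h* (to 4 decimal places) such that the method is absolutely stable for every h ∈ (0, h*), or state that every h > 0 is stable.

(-7.1429,0); λ=-4 ⇒ h* = (50/7)/4 = 1.7857.

On y'=λy, z=hλ:
  y_{n+1} = y_n + z·[16/25·y_n + 9/25·y_{n+1}] ⇒ (1 − 9/25z)y_{n+1} = (1 + 16/25z)y_n
  Hence R(z) = (1 + 16/25z)/(1 − 9/25z).

Solve |R(x)|<1 on ℝ⁻.
x=-0.42: |R|=0.6352
R=−1: 1+16/25x = −1+9/25x ⇒ -7/25x=2 ⇒ x=2/(-7/25)=-7.1429
Confirm numerically:
  x=-7.017: |R|=0.99001 <1
  x=-6.554: |R|=0.95092 <1
  x=-4.292: |R|=0.68636 <1
  x=-3.594: |R|=0.56681 <1
  x=-7.403: |R|=1.01987 >1
  x=-7.370: |R|=1.01741 >1
Stable set (-7.1429, 0).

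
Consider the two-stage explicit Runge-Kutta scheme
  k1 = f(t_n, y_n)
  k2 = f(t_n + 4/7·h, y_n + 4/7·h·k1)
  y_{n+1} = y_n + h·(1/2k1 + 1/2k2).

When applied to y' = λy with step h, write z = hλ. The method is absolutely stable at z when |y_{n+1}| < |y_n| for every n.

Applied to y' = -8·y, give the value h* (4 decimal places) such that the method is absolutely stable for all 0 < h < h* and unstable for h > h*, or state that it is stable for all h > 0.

With y'=λy (z=hλ):
  k1=λy_n ⇒ h·k1=z·y_n;  k2=λ(1+4/7z)y_n ⇒ h·k2=z(1+4/7z)y_n
  y_{n+1}/y_n = 1 + 1/2z + 1/2z(1+4/7z) = 1 + z + 2/7z²
  R(z) = 1 + z + 2/7z².

Boundary: |R(x)|=1, x<0.
x=-0.99: |R|=0.2900
R=1: x+2/7x²=0 ⇒ x=−7/2=-3.5000; min R=1−1/(4·2/7)=0.1250>−1
Confirm numerically:
  x=-2.986: |R|=0.56148 <1
  x=-2.890: |R|=0.49631 <1
  x=-2.573: |R|=0.31852 <1
  x=-4.068: |R|=1.66018 >1
  x=-4.055: |R|=1.64301 >1
  x=-3.963: |R|=1.52425 >1
Interval (-3.5000, 0).

(-3.5000,0); λ=-8 ⇒ h* = (7/2)/8 = 0.4375.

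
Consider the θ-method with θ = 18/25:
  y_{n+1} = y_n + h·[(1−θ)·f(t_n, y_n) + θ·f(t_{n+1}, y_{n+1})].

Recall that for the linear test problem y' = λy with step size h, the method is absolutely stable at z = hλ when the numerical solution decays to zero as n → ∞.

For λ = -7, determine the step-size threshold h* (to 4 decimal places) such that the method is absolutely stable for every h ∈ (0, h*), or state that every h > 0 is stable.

Test eqn y'=λy, z=hλ:
  y_{n+1} = y_n + z·[7/25·y_n + 18/25·y_{n+1}] ⇒ (1 − 18/25z)y_{n+1} = (1 + 7/25z)y_n
  Hence R(z) = (1 + 7/25z)/(1 − 18/25z).

Solve |R(x)|<1 on ℝ⁻.
x=-1.79: |R|=0.2179
x=-2: |R|=0.1803
x=-10: |R|=0.2195
x=-100: |R|=0.3699
θ=18/25≥1/2 ⇒ |1+7/25x|<|1−18/25x| ∀x<0 ⇒ interval (−∞,0).

unbounded; (−∞, 0). Any h>0 works for λ=-7.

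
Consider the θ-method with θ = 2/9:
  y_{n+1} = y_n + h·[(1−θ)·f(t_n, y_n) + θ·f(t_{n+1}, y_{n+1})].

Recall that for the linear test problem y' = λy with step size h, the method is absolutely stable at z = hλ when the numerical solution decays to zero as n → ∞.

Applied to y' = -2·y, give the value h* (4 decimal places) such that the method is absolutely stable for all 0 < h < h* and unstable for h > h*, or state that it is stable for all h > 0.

(-3.6000,0); λ=-2 ⇒ h* = (18/5)/2 = 1.8000.

With y'=λy (z=hλ):
  y_{n+1} = y_n + z·[7/9·y_n + 2/9·y_{n+1}] ⇒ (1 − 2/9z)y_{n+1} = (1 + 7/9z)y_n
  so R(z) = (1 + 7/9z)/(1 − 2/9z).

Need |R(x)|<1, x<0.
x=-0.57: |R|=0.4941
R=−1: 1+7/9x = −1+2/9x ⇒ -5/9x=2 ⇒ x=2/(-5/9)=-3.6000
Confirm numerically:
  x=-3.321: |R|=0.91082 <1
  x=-1.939: |R|=0.35510 <1
  x=-1.819: |R|=0.29538 <1
  x=-1.612: |R|=0.18685 <1
  x=-4.163: |R|=1.16247 >1
  x=-3.832: |R|=1.06961 >1
  x=-3.625: |R|=1.00769 >1
Interval (-3.6000, 0).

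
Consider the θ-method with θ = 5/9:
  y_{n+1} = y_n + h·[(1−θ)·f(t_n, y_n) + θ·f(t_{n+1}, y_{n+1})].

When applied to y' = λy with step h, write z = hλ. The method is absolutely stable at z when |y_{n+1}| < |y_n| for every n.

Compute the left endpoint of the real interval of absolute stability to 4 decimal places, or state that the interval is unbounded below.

unbounded; (−∞, 0).

Set f=λy, z=hλ:
  y_{n+1} = y_n + z·[4/9·y_n + 5/9·y_{n+1}] ⇒ (1 − 5/9z)y_{n+1} = (1 + 4/9z)y_n
  ⇒ R(z) = (1 + 4/9z)/(1 − 5/9z).

Solve |R(x)|<1 on ℝ⁻.
x=-0.81: |R|=0.4414
x=-2: |R|=0.0526
x=-10: |R|=0.5254
x=-100: |R|=0.7682
θ=5/9≥1/2 ⇒ |1+4/9x|<|1−5/9x| ∀x<0 ⇒ stable on all of ℝ⁻.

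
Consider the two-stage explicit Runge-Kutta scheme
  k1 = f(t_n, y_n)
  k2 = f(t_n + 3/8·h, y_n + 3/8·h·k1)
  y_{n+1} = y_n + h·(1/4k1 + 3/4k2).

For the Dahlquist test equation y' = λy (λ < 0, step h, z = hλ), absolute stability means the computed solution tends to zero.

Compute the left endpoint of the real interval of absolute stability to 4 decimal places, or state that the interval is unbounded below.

On y'=λy, z=hλ:
  k1=λy_n ⇒ h·k1=z·y_n;  k2=λ(1+3/8z)y_n ⇒ h·k2=z(1+3/8z)y_n
  y_{n+1}/y_n = 1 + 1/4z + 3/4z(1+3/8z) = 1 + z + 9/32z²
  ⇒ R(z) = 1 + z + 9/32z².

Boundary: |R(x)|=1, x<0.
x=-0.98: |R|=0.2901
R=1: x+9/32x²=0 ⇒ x=−32/9=-3.5556; min R=1−1/(4·9/32)=0.1111>−1
Confirm numerically:
  x=-3.151: |R|=0.64148 <1
  x=-2.539: |R|=0.27408 <1
  x=-2.245: |R|=0.17251 <1
  x=-3.785: |R|=1.24425 >1
  x=-3.700: |R|=1.15031 >1
So |R|<1 on (-3.5556, 0).

left endpoint -3.5556.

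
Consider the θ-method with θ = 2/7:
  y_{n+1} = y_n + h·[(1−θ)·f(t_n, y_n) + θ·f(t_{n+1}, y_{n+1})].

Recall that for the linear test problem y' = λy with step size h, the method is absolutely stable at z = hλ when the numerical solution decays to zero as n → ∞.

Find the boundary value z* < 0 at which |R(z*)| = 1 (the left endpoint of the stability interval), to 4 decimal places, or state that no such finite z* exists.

Test eqn y'=λy, z=hλ:
  y_{n+1} = y_n + z·[5/7·y_n + 2/7·y_{n+1}] ⇒ (1 − 2/7z)y_{n+1} = (1 + 5/7z)y_n
  R(z) = (1 + 5/7z)/(1 − 2/7z).

Boundary: |R(x)|=1, x<0.
x=-1.38: |R|=0.0102
R=−1: 1+5/7x = −1+2/7x ⇒ -3/7x=2 ⇒ x=2/(-3/7)=-4.6667
Confirm numerically:
  x=-3.996: |R|=0.86580 <1
  x=-3.176: |R|=0.66507 <1
  x=-2.352: |R|=0.40670 <1
  x=-2.021: |R|=0.28120 <1
  x=-5.188: |R|=1.09001 >1
  x=-5.145: |R|=1.08300 >1
  x=-4.851: |R|=1.03311 >1
So |R|<1 on (-4.6667, 0).

z* = -4.6667.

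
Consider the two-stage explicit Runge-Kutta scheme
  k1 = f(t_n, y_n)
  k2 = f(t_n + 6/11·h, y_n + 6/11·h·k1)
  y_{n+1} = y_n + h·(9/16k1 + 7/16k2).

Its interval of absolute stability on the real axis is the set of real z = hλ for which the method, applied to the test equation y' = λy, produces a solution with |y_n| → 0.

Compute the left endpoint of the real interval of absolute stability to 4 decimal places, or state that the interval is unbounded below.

With y'=λy (z=hλ):
  k1=λy_n ⇒ h·k1=z·y_n;  k2=λ(1+6/11z)y_n ⇒ h·k2=z(1+6/11z)y_n
  y_{n+1}/y_n = 1 + 9/16z + 7/16z(1+6/11z) = 1 + z + 21/88z²
  Hence R(z) = 1 + z + 21/88z².

Solve |R(x)|<1 on ℝ⁻.
x=-0.36: |R|=0.6709
R=1: x+21/88x²=0 ⇒ x=−88/21=-4.1905; min R=1−1/(4·21/88)=-0.0476>−1
Confirm numerically:
  x=-4.147: |R|=0.95697 <1
  x=-3.689: |R|=0.55854 <1
  x=-3.381: |R|=0.34689 <1
  x=-2.118: |R|=0.04750 <1
  x=-4.584: |R|=1.43048 >1
  x=-4.488: |R|=1.31865 >1
Interval (-4.1905, 0).

z* = -4.1905.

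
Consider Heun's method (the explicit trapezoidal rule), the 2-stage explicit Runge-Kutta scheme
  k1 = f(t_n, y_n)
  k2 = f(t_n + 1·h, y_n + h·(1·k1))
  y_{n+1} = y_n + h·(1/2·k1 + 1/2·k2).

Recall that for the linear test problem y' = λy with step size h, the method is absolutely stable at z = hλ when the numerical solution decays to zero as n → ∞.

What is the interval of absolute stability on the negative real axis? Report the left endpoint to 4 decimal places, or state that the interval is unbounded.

Set f=λy, z=hλ:
  order 2, 2-stage ⇒ R(z)=1+z+z^2/2
  (e.g. R(-0.46)=0.64580, |R|=0.64580)

Boundary: |R(x)|=1, x<0.
x=-0.46: |R|=0.6458
|R(-2.28)|=1.3192 |R(-1.42)|=0.5882 |R(-1.35)|=0.5613
Bisect:
  x_lo=-2.3087 |R|=1.3563  x_hi=-0.3422 |R|=0.7163
  mid=-1.32545 |R|=0.55296 →hi
  mid=-1.81707 |R|=0.83380 →hi
  mid=-2.06288 |R|=1.06485 →lo
  mid=-1.93997 |R|=0.94177 →hi
  mid=-2.00142 |R|=1.00142 →lo
  mid=-1.97070 |R|=0.97113 →hi
  mid=-1.98606 |R|=0.98616 →hi
  mid=-1.99374 |R|=0.99376 →hi
  mid=-1.99758 |R|=0.99759 →hi
  ...
  [-2.00010,-1.99998] ⇒ x*=-2.0000
So |R|<1 on (-2.0000, 0).

(-2.0000, 0).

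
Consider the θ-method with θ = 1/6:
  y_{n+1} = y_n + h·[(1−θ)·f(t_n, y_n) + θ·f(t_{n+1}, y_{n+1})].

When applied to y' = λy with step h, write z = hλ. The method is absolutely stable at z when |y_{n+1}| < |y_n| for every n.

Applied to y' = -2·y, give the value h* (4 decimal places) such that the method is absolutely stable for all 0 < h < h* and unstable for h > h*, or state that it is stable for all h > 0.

On y'=λy, z=hλ:
  y_{n+1} = y_n + z·[5/6·y_n + 1/6·y_{n+1}] ⇒ (1 − 1/6z)y_{n+1} = (1 + 5/6z)y_n
  Hence R(z) = (1 + 5/6z)/(1 − 1/6z).

Solve |R(x)|<1 on ℝ⁻.
x=-0.41: |R|=0.6162
R=−1: 1+5/6x = −1+1/6x ⇒ -2/3x=2 ⇒ x=2/(-2/3)=-3.0000
Confirm numerically:
  x=-1.870: |R|=0.42567 <1
  x=-1.648: |R|=0.29289 <1
  x=-1.458: |R|=0.17297 <1
  x=-1.410: |R|=0.14170 <1
  x=-3.121: |R|=1.05306 >1
  x=-3.024: |R|=1.01064 >1
So |R|<1 on (-3.0000, 0).

(-3.0000,0); λ=-2 ⇒ h* = (3)/2 = 1.5000.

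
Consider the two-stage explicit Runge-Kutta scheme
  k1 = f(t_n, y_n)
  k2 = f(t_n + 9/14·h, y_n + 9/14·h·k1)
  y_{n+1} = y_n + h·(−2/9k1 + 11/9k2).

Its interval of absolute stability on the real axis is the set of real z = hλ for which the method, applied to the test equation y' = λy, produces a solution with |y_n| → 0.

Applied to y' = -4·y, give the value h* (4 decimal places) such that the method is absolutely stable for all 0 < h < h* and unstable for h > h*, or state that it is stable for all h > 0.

(-1.2727,0); λ=-4 ⇒ h* = (14/11)/4 = 0.3182.

With y'=λy (z=hλ):
  k1=λy_n ⇒ h·k1=z·y_n;  k2=λ(1+9/14z)y_n ⇒ h·k2=z(1+9/14z)y_n
  y_{n+1}/y_n = 1 − 2/9z + 11/9z(1+9/14z) = 1 + z + 11/14z²
  R(z) = 1 + z + 11/14z².

Need |R(x)|<1, x<0.
x=-0.79: |R|=0.7004
R=1: x+11/14x²=0 ⇒ x=−14/11=-1.2727; min R=1−1/(4·11/14)=0.6818>−1
Confirm numerically:
  x=-1.187: |R|=0.92005 <1
  x=-0.903: |R|=0.73768 <1
  x=-0.741: |R|=0.69042 <1
  x=-1.745: |R|=1.64752 >1
  x=-1.623: |R|=1.44667 >1
So |R|<1 on (-1.2727, 0).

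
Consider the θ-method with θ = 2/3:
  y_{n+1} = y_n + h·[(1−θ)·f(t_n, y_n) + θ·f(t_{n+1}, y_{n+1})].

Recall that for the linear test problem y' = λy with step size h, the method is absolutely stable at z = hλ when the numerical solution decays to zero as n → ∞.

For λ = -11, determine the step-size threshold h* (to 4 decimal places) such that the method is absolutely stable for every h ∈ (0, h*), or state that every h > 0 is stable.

interval (−∞, 0). Any h>0 works for λ=-11.

Set f=λy, z=hλ:
  y_{n+1} = y_n + z·[1/3·y_n + 2/3·y_{n+1}] ⇒ (1 − 2/3z)y_{n+1} = (1 + 1/3z)y_n
  so R(z) = (1 + 1/3z)/(1 − 2/3z).

Solve |R(x)|<1 on ℝ⁻.
x=-0.86: |R|=0.4534
x=-2: |R|=0.1429
x=-10: |R|=0.3043
x=-100: |R|=0.4778
θ=2/3≥1/2 ⇒ |1+1/3x|<|1−2/3x| ∀x<0 ⇒ interval (−∞,0).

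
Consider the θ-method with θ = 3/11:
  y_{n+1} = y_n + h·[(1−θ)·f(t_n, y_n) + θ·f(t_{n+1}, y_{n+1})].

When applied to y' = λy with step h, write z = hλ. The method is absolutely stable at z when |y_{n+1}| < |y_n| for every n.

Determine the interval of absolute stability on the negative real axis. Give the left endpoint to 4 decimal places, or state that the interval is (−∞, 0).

(-4.4000, 0).

Set f=λy, z=hλ:
  y_{n+1} = y_n + z·[8/11·y_n + 3/11·y_{n+1}] ⇒ (1 − 3/11z)y_{n+1} = (1 + 8/11z)y_n
  so R(z) = (1 + 8/11z)/(1 − 3/11z).

Find x<0 with |R(x)|<1.
x=-1.41: |R|=0.0184
R=−1: 1+8/11x = −1+3/11x ⇒ -5/11x=2 ⇒ x=2/(-5/11)=-4.4000
Confirm numerically:
  x=-3.859: |R|=0.88019 <1
  x=-3.488: |R|=0.78755 <1
  x=-3.239: |R|=0.71980 <1
  x=-1.944: |R|=0.27044 <1
  x=-4.931: |R|=1.10293 >1
  x=-4.797: |R|=1.07818 >1
So |R|<1 on (-4.4000, 0).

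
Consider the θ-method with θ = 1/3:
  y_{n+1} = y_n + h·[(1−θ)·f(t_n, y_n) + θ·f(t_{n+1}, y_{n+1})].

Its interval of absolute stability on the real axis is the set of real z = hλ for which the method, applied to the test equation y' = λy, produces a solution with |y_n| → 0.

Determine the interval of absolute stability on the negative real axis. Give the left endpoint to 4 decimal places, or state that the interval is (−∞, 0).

(-6.0000, 0).

On y'=λy, z=hλ:
  y_{n+1} = y_n + z·[2/3·y_n + 1/3·y_{n+1}] ⇒ (1 − 1/3z)y_{n+1} = (1 + 2/3z)y_n
  Hence R(z) = (1 + 2/3z)/(1 − 1/3z).

Solve |R(x)|<1 on ℝ⁻.
x=-0.81: |R|=0.3622
R=−1: 1+2/3x = −1+1/3x ⇒ -1/3x=2 ⇒ x=2/(-1/3)=-6.0000
Confirm numerically:
  x=-5.569: |R|=0.94970 <1
  x=-4.107: |R|=0.73364 <1
  x=-2.462: |R|=0.35225 <1
  x=-6.313: |R|=1.03361 >1
  x=-6.138: |R|=1.01510 >1
Interval (-6.0000, 0).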